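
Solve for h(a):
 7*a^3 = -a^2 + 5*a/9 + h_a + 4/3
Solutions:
 h(a) = C1 + 7*a^4/4 + a^3/3 - 5*a^2/18 - 4*a/3


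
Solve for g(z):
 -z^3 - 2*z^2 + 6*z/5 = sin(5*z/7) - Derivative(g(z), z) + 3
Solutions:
 g(z) = C1 + z^4/4 + 2*z^3/3 - 3*z^2/5 + 3*z - 7*cos(5*z/7)/5


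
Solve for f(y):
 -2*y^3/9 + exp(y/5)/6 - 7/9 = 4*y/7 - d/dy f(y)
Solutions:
 f(y) = C1 + y^4/18 + 2*y^2/7 + 7*y/9 - 5*exp(y/5)/6


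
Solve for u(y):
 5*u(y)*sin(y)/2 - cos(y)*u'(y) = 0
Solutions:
 u(y) = C1/cos(y)^(5/2)


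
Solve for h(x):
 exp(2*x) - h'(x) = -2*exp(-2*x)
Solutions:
 h(x) = C1 + exp(2*x)/2 - exp(-2*x)


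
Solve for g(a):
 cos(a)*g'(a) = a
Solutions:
 g(a) = C1 + Integral(a/cos(a), a)


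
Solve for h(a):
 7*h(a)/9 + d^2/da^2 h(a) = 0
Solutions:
 h(a) = C1*sin(sqrt(7)*a/3) + C2*cos(sqrt(7)*a/3)


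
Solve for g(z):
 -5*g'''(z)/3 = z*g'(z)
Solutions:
 g(z) = C1 + Integral(C2*airyai(-3^(1/3)*5^(2/3)*z/5) + C3*airybi(-3^(1/3)*5^(2/3)*z/5), z)


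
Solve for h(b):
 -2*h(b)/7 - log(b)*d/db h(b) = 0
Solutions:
 h(b) = C1*exp(-2*li(b)/7)


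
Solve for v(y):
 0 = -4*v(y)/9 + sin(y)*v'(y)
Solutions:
 v(y) = C1*(cos(y) - 1)^(2/9)/(cos(y) + 1)^(2/9)


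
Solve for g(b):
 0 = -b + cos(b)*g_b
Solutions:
 g(b) = C1 + Integral(b/cos(b), b)


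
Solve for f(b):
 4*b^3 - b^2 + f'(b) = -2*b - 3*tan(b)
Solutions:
 f(b) = C1 - b^4 + b^3/3 - b^2 + 3*log(cos(b))


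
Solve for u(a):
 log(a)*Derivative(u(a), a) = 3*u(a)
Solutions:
 u(a) = C1*exp(3*li(a))


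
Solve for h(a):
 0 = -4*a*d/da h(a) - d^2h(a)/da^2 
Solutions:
 h(a) = C1 + C2*erf(sqrt(2)*a)


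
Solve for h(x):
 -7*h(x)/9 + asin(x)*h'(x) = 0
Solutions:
 h(x) = C1*exp(7*Integral(1/asin(x), x)/9)


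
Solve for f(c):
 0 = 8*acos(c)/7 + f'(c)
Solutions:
 f(c) = C1 - 8*c*acos(c)/7 + 8*sqrt(1 - c^2)/7


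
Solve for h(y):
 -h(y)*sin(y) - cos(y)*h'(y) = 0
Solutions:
 h(y) = C1*cos(y)


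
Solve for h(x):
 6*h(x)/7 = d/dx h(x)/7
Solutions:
 h(x) = C1*exp(6*x)


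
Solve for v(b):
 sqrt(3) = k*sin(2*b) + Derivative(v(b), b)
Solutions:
 v(b) = C1 + sqrt(3)*b + k*cos(2*b)/2


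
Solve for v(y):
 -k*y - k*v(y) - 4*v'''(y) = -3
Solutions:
 v(y) = C1*exp(2^(1/3)*y*(-k)^(1/3)/2) + C2*exp(2^(1/3)*y*(-k)^(1/3)*(-1 + sqrt(3)*I)/4) + C3*exp(-2^(1/3)*y*(-k)^(1/3)*(1 + sqrt(3)*I)/4) - y + 3/k


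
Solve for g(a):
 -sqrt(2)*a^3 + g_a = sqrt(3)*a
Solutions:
 g(a) = C1 + sqrt(2)*a^4/4 + sqrt(3)*a^2/2


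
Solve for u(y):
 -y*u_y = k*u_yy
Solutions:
 u(y) = C1 + C2*sqrt(k)*erf(sqrt(2)*y*sqrt(1/k)/2)


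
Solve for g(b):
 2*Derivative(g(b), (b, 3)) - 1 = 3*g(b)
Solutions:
 g(b) = C3*exp(2^(2/3)*3^(1/3)*b/2) + (C1*sin(2^(2/3)*3^(5/6)*b/4) + C2*cos(2^(2/3)*3^(5/6)*b/4))*exp(-2^(2/3)*3^(1/3)*b/4) - 1/3


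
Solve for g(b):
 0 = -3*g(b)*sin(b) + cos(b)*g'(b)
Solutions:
 g(b) = C1/cos(b)^3


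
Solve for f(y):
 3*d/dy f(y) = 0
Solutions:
 f(y) = C1


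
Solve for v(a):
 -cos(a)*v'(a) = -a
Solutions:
 v(a) = C1 + Integral(a/cos(a), a)


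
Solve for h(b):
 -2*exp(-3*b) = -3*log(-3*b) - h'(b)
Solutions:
 h(b) = C1 - 3*b*log(-b) + 3*b*(1 - log(3)) - 2*exp(-3*b)/3


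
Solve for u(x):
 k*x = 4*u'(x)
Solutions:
 u(x) = C1 + k*x^2/8


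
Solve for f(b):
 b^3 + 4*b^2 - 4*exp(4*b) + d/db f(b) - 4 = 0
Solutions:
 f(b) = C1 - b^4/4 - 4*b^3/3 + 4*b + exp(4*b)


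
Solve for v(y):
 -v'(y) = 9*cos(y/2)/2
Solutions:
 v(y) = C1 - 9*sin(y/2)


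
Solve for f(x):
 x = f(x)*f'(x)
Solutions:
 f(x) = -sqrt(C1 + x^2)
 f(x) = sqrt(C1 + x^2)


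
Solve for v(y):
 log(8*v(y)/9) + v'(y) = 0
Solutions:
 Integral(1/(log(_y) - 2*log(3) + 3*log(2)), (_y, v(y))) = C1 - y


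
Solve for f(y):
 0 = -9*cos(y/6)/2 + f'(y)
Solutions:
 f(y) = C1 + 27*sin(y/6)


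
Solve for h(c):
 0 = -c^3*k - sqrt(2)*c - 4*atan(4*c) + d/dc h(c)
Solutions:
 h(c) = C1 + c^4*k/4 + sqrt(2)*c^2/2 + 4*c*atan(4*c) - log(16*c^2 + 1)/2


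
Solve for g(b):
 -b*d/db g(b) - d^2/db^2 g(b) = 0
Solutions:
 g(b) = C1 + C2*erf(sqrt(2)*b/2)


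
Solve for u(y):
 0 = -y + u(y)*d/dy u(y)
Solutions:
 u(y) = -sqrt(C1 + y^2)
 u(y) = sqrt(C1 + y^2)


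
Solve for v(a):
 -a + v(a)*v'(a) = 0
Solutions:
 v(a) = -sqrt(C1 + a^2)
 v(a) = sqrt(C1 + a^2)


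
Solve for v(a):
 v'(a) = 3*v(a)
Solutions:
 v(a) = C1*exp(3*a)


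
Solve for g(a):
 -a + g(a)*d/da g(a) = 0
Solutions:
 g(a) = -sqrt(C1 + a^2)
 g(a) = sqrt(C1 + a^2)


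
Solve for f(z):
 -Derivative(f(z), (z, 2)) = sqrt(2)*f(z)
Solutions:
 f(z) = C1*sin(2^(1/4)*z) + C2*cos(2^(1/4)*z)


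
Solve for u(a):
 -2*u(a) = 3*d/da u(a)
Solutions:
 u(a) = C1*exp(-2*a/3)


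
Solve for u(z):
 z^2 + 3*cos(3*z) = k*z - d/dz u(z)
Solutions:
 u(z) = C1 + k*z^2/2 - z^3/3 - sin(3*z)


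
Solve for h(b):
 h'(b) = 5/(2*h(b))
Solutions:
 h(b) = -sqrt(C1 + 5*b)
 h(b) = sqrt(C1 + 5*b)


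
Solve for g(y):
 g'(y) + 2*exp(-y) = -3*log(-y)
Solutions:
 g(y) = C1 - 3*y*log(-y) + 3*y + 2*exp(-y)


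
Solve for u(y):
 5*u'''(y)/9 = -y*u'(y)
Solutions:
 u(y) = C1 + Integral(C2*airyai(-15^(2/3)*y/5) + C3*airybi(-15^(2/3)*y/5), y)


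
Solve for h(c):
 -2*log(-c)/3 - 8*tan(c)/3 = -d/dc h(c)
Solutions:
 h(c) = C1 + 2*c*log(-c)/3 - 2*c/3 - 8*log(cos(c))/3


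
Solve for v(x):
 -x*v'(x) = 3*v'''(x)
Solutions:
 v(x) = C1 + Integral(C2*airyai(-3^(2/3)*x/3) + C3*airybi(-3^(2/3)*x/3), x)


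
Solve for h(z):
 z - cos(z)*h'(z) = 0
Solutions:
 h(z) = C1 + Integral(z/cos(z), z)


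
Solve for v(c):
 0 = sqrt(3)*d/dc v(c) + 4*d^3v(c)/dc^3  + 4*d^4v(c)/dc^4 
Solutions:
 v(c) = C1 + C2*exp(c*(-2 + (1 + 27*sqrt(3)/8 + sqrt(-4 + (8 + 27*sqrt(3))^2/16)/2)^(-1/3) + (1 + 27*sqrt(3)/8 + sqrt(-4 + (8 + 27*sqrt(3))^2/16)/2)^(1/3))/6)*sin(sqrt(3)*c*(-(1 + 27*sqrt(3)/8 + sqrt(-4 + (2 + 27*sqrt(3)/4)^2)/2)^(1/3) + (1 + 27*sqrt(3)/8 + sqrt(-4 + (2 + 27*sqrt(3)/4)^2)/2)^(-1/3))/6) + C3*exp(c*(-2 + (1 + 27*sqrt(3)/8 + sqrt(-4 + (8 + 27*sqrt(3))^2/16)/2)^(-1/3) + (1 + 27*sqrt(3)/8 + sqrt(-4 + (8 + 27*sqrt(3))^2/16)/2)^(1/3))/6)*cos(sqrt(3)*c*(-(1 + 27*sqrt(3)/8 + sqrt(-4 + (2 + 27*sqrt(3)/4)^2)/2)^(1/3) + (1 + 27*sqrt(3)/8 + sqrt(-4 + (2 + 27*sqrt(3)/4)^2)/2)^(-1/3))/6) + C4*exp(-c*((1 + 27*sqrt(3)/8 + sqrt(-4 + (8 + 27*sqrt(3))^2/16)/2)^(-1/3) + 1 + (1 + 27*sqrt(3)/8 + sqrt(-4 + (8 + 27*sqrt(3))^2/16)/2)^(1/3))/3)


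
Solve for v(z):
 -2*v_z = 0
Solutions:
 v(z) = C1


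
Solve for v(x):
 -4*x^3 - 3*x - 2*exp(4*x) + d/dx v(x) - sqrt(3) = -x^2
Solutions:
 v(x) = C1 + x^4 - x^3/3 + 3*x^2/2 + sqrt(3)*x + exp(4*x)/2


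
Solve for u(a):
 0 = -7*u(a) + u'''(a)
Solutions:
 u(a) = C3*exp(7^(1/3)*a) + (C1*sin(sqrt(3)*7^(1/3)*a/2) + C2*cos(sqrt(3)*7^(1/3)*a/2))*exp(-7^(1/3)*a/2)


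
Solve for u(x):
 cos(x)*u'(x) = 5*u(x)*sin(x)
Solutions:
 u(x) = C1/cos(x)^5


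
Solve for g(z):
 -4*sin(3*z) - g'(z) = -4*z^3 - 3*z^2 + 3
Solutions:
 g(z) = C1 + z^4 + z^3 - 3*z + 4*cos(3*z)/3


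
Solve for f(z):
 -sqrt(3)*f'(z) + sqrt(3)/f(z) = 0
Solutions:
 f(z) = -sqrt(C1 + 2*z)
 f(z) = sqrt(C1 + 2*z)


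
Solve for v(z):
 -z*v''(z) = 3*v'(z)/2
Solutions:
 v(z) = C1 + C2/sqrt(z)


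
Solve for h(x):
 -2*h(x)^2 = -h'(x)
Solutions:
 h(x) = -1/(C1 + 2*x)


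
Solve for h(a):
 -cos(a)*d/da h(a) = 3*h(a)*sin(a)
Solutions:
 h(a) = C1*cos(a)^3


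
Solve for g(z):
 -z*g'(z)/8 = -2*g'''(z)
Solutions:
 g(z) = C1 + Integral(C2*airyai(2^(2/3)*z/4) + C3*airybi(2^(2/3)*z/4), z)


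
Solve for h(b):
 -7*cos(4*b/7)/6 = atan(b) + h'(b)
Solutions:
 h(b) = C1 - b*atan(b) + log(b^2 + 1)/2 - 49*sin(4*b/7)/24


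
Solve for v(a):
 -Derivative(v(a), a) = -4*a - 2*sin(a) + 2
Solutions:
 v(a) = C1 + 2*a^2 - 2*a - 2*cos(a)


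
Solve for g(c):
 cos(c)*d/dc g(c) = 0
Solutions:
 g(c) = C1


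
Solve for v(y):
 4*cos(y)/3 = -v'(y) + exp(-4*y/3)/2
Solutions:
 v(y) = C1 - 4*sin(y)/3 - 3*exp(-4*y/3)/8


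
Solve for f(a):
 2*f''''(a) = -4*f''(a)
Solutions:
 f(a) = C1 + C2*a + C3*sin(sqrt(2)*a) + C4*cos(sqrt(2)*a)


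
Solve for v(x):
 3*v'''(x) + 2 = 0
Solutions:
 v(x) = C1 + C2*x + C3*x^2 - x^3/9


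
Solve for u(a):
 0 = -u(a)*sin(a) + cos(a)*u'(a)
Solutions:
 u(a) = C1/cos(a)


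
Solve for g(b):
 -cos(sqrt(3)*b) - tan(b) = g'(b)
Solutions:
 g(b) = C1 + log(cos(b)) - sqrt(3)*sin(sqrt(3)*b)/3


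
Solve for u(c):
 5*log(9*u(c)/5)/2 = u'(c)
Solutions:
 -2*Integral(1/(log(_y) - log(5) + 2*log(3)), (_y, u(c)))/5 = C1 - c


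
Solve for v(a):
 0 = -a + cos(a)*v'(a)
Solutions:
 v(a) = C1 + Integral(a/cos(a), a)


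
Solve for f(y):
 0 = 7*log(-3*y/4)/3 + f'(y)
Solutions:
 f(y) = C1 - 7*y*log(-y)/3 + 7*y*(-log(3) + 1 + 2*log(2))/3


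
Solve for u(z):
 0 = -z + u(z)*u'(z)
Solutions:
 u(z) = -sqrt(C1 + z^2)
 u(z) = sqrt(C1 + z^2)


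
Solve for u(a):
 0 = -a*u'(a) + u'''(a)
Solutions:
 u(a) = C1 + Integral(C2*airyai(a) + C3*airybi(a), a)


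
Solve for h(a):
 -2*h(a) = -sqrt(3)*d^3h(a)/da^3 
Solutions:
 h(a) = C3*exp(2^(1/3)*3^(5/6)*a/3) + (C1*sin(6^(1/3)*a/2) + C2*cos(6^(1/3)*a/2))*exp(-2^(1/3)*3^(5/6)*a/6)


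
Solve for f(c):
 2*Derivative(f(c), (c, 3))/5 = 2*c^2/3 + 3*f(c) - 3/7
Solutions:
 f(c) = C3*exp(15^(1/3)*2^(2/3)*c/2) - 2*c^2/9 + (C1*sin(2^(2/3)*3^(5/6)*5^(1/3)*c/4) + C2*cos(2^(2/3)*3^(5/6)*5^(1/3)*c/4))*exp(-15^(1/3)*2^(2/3)*c/4) + 1/7


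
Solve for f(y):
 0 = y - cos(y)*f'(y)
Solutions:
 f(y) = C1 + Integral(y/cos(y), y)


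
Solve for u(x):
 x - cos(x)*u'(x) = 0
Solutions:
 u(x) = C1 + Integral(x/cos(x), x)


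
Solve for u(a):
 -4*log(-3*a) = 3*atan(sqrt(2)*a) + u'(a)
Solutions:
 u(a) = C1 - 4*a*log(-a) - 3*a*atan(sqrt(2)*a) - 4*a*log(3) + 4*a + 3*sqrt(2)*log(2*a^2 + 1)/4


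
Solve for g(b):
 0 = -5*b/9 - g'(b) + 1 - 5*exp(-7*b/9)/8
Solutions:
 g(b) = C1 - 5*b^2/18 + b + 45*exp(-7*b/9)/56


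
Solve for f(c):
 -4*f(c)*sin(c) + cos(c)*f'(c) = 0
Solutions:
 f(c) = C1/cos(c)^4


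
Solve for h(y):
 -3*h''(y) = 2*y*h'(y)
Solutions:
 h(y) = C1 + C2*erf(sqrt(3)*y/3)


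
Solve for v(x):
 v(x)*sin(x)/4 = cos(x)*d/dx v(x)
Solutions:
 v(x) = C1/cos(x)^(1/4)


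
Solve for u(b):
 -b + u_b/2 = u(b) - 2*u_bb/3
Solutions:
 u(b) = C1*exp(b*(-3 + sqrt(105))/8) + C2*exp(-b*(3 + sqrt(105))/8) - b - 1/2


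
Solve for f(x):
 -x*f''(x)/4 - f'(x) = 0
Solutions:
 f(x) = C1 + C2/x^3


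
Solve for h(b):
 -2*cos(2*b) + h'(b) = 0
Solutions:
 h(b) = C1 + sin(2*b)


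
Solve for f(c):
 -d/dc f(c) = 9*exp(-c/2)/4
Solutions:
 f(c) = C1 + 9*exp(-c/2)/2


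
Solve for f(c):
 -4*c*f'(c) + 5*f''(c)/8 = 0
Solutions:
 f(c) = C1 + C2*erfi(4*sqrt(5)*c/5)


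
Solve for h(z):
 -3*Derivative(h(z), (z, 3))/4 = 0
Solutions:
 h(z) = C1 + C2*z + C3*z^2


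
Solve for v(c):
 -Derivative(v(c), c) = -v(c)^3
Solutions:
 v(c) = -sqrt(2)*sqrt(-1/(C1 + c))/2
 v(c) = sqrt(2)*sqrt(-1/(C1 + c))/2


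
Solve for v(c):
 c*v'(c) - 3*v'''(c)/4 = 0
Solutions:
 v(c) = C1 + Integral(C2*airyai(6^(2/3)*c/3) + C3*airybi(6^(2/3)*c/3), c)


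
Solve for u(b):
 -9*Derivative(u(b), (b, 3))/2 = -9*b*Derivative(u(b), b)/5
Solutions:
 u(b) = C1 + Integral(C2*airyai(2^(1/3)*5^(2/3)*b/5) + C3*airybi(2^(1/3)*5^(2/3)*b/5), b)


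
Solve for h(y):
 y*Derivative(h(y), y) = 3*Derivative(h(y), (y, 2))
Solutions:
 h(y) = C1 + C2*erfi(sqrt(6)*y/6)


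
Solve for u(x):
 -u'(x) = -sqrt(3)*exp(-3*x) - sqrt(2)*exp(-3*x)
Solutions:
 u(x) = C1 - sqrt(3)*exp(-3*x)/3 - sqrt(2)*exp(-3*x)/3


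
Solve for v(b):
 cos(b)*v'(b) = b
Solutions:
 v(b) = C1 + Integral(b/cos(b), b)


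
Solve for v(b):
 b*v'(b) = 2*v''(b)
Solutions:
 v(b) = C1 + C2*erfi(b/2)


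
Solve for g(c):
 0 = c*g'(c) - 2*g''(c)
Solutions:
 g(c) = C1 + C2*erfi(c/2)


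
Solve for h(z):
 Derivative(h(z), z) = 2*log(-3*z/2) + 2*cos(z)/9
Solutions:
 h(z) = C1 + 2*z*log(-z) - 2*z - 2*z*log(2) + 2*z*log(3) + 2*sin(z)/9


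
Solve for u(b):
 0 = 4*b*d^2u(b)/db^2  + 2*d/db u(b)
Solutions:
 u(b) = C1 + C2*sqrt(b)


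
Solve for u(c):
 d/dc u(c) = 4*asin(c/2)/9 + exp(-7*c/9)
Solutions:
 u(c) = C1 + 4*c*asin(c/2)/9 + 4*sqrt(4 - c^2)/9 - 9*exp(-7*c/9)/7


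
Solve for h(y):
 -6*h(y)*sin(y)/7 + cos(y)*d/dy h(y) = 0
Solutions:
 h(y) = C1/cos(y)^(6/7)


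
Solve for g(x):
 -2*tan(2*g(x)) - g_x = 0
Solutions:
 g(x) = -asin(C1*exp(-4*x))/2 + pi/2
 g(x) = asin(C1*exp(-4*x))/2


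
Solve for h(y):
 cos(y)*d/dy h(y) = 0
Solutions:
 h(y) = C1


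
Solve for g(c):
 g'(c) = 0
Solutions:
 g(c) = C1


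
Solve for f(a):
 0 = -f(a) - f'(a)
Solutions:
 f(a) = C1*exp(-a)


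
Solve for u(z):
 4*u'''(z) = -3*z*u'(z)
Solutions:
 u(z) = C1 + Integral(C2*airyai(-6^(1/3)*z/2) + C3*airybi(-6^(1/3)*z/2), z)


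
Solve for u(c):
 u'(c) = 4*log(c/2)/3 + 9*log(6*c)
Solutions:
 u(c) = C1 + 31*c*log(c)/3 - 31*c/3 + 2*c*log(2)/3 + c*log(2519424)


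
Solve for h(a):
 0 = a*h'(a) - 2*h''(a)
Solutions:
 h(a) = C1 + C2*erfi(a/2)


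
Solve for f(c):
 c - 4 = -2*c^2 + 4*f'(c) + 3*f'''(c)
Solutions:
 f(c) = C1 + C2*sin(2*sqrt(3)*c/3) + C3*cos(2*sqrt(3)*c/3) + c^3/6 + c^2/8 - 7*c/4


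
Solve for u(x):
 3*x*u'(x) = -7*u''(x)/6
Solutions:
 u(x) = C1 + C2*erf(3*sqrt(7)*x/7)


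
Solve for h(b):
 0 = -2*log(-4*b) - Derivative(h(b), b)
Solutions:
 h(b) = C1 - 2*b*log(-b) + 2*b*(1 - 2*log(2))


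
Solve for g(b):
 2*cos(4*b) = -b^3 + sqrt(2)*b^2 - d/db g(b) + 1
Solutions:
 g(b) = C1 - b^4/4 + sqrt(2)*b^3/3 + b - sin(4*b)/2


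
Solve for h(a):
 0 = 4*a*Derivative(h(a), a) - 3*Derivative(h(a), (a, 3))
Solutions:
 h(a) = C1 + Integral(C2*airyai(6^(2/3)*a/3) + C3*airybi(6^(2/3)*a/3), a)


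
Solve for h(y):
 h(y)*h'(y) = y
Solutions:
 h(y) = -sqrt(C1 + y^2)
 h(y) = sqrt(C1 + y^2)


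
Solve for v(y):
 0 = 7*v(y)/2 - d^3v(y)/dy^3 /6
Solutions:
 v(y) = C3*exp(21^(1/3)*y) + (C1*sin(3^(5/6)*7^(1/3)*y/2) + C2*cos(3^(5/6)*7^(1/3)*y/2))*exp(-21^(1/3)*y/2)


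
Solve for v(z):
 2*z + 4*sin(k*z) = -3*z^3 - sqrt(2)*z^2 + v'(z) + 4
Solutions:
 v(z) = C1 + 3*z^4/4 + sqrt(2)*z^3/3 + z^2 - 4*z - 4*cos(k*z)/k


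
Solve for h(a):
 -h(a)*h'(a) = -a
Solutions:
 h(a) = -sqrt(C1 + a^2)
 h(a) = sqrt(C1 + a^2)


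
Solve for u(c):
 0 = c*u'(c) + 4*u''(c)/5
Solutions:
 u(c) = C1 + C2*erf(sqrt(10)*c/4)


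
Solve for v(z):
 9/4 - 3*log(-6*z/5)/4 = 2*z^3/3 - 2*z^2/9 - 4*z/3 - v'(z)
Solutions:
 v(z) = C1 + z^4/6 - 2*z^3/27 - 2*z^2/3 + 3*z*log(-z)/4 + z*(-3 - 3*log(5)/4 + 3*log(6)/4)


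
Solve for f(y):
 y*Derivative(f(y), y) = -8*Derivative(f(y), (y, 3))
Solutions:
 f(y) = C1 + Integral(C2*airyai(-y/2) + C3*airybi(-y/2), y)


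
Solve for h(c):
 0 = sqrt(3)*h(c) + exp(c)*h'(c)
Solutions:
 h(c) = C1*exp(sqrt(3)*exp(-c))


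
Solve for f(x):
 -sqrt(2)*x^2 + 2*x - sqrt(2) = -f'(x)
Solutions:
 f(x) = C1 + sqrt(2)*x^3/3 - x^2 + sqrt(2)*x


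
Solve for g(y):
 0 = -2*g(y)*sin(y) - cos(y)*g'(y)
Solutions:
 g(y) = C1*cos(y)^2


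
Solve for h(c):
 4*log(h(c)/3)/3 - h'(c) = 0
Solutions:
 3*Integral(1/(-log(_y) + log(3)), (_y, h(c)))/4 = C1 - c


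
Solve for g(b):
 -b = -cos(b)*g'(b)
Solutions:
 g(b) = C1 + Integral(b/cos(b), b)


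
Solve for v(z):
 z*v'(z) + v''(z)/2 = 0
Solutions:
 v(z) = C1 + C2*erf(z)


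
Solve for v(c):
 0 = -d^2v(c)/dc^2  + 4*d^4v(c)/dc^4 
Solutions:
 v(c) = C1 + C2*c + C3*exp(-c/2) + C4*exp(c/2)


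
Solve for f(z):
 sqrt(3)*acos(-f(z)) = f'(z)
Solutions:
 Integral(1/acos(-_y), (_y, f(z))) = C1 + sqrt(3)*z


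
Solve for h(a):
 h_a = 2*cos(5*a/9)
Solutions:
 h(a) = C1 + 18*sin(5*a/9)/5


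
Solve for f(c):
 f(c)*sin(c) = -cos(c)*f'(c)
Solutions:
 f(c) = C1*cos(c)


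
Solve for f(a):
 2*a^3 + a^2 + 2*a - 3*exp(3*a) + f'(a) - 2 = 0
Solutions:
 f(a) = C1 - a^4/2 - a^3/3 - a^2 + 2*a + exp(3*a)


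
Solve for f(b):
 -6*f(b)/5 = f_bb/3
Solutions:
 f(b) = C1*sin(3*sqrt(10)*b/5) + C2*cos(3*sqrt(10)*b/5)


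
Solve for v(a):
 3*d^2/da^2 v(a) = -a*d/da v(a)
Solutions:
 v(a) = C1 + C2*erf(sqrt(6)*a/6)


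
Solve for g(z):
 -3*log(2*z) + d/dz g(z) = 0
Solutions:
 g(z) = C1 + 3*z*log(z) - 3*z + z*log(8)


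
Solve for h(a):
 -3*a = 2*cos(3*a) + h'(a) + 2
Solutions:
 h(a) = C1 - 3*a^2/2 - 2*a - 2*sin(3*a)/3


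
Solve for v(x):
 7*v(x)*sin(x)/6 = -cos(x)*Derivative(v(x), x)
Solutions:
 v(x) = C1*cos(x)^(7/6)


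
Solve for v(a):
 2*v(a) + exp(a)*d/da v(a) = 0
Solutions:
 v(a) = C1*exp(2*exp(-a))


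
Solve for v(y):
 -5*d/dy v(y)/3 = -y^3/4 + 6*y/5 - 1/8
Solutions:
 v(y) = C1 + 3*y^4/80 - 9*y^2/25 + 3*y/40


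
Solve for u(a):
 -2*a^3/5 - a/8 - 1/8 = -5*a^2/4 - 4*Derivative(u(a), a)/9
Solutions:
 u(a) = C1 + 9*a^4/40 - 15*a^3/16 + 9*a^2/64 + 9*a/32


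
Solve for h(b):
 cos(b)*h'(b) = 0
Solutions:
 h(b) = C1


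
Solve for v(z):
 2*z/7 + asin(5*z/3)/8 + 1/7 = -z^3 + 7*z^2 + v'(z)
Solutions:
 v(z) = C1 + z^4/4 - 7*z^3/3 + z^2/7 + z*asin(5*z/3)/8 + z/7 + sqrt(9 - 25*z^2)/40


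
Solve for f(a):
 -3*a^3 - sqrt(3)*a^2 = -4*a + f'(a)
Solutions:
 f(a) = C1 - 3*a^4/4 - sqrt(3)*a^3/3 + 2*a^2


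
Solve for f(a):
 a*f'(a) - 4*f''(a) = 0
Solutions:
 f(a) = C1 + C2*erfi(sqrt(2)*a/4)


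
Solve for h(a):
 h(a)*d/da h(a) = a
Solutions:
 h(a) = -sqrt(C1 + a^2)
 h(a) = sqrt(C1 + a^2)


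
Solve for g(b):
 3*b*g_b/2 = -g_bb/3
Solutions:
 g(b) = C1 + C2*erf(3*b/2)


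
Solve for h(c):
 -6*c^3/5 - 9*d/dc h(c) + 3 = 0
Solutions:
 h(c) = C1 - c^4/30 + c/3


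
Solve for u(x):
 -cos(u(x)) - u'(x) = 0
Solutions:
 u(x) = pi - asin((C1 + exp(2*x))/(C1 - exp(2*x)))
 u(x) = asin((C1 + exp(2*x))/(C1 - exp(2*x)))


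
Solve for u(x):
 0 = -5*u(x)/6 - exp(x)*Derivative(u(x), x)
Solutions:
 u(x) = C1*exp(5*exp(-x)/6)


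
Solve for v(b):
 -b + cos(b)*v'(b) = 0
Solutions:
 v(b) = C1 + Integral(b/cos(b), b)


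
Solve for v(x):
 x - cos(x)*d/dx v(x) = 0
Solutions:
 v(x) = C1 + Integral(x/cos(x), x)


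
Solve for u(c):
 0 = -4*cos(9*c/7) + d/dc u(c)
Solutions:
 u(c) = C1 + 28*sin(9*c/7)/9


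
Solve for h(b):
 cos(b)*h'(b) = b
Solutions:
 h(b) = C1 + Integral(b/cos(b), b)


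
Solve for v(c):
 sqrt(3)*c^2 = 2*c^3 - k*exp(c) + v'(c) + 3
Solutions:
 v(c) = C1 - c^4/2 + sqrt(3)*c^3/3 - 3*c + k*exp(c)


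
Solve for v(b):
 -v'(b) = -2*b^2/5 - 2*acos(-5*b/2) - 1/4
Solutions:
 v(b) = C1 + 2*b^3/15 + 2*b*acos(-5*b/2) + b/4 + 2*sqrt(4 - 25*b^2)/5


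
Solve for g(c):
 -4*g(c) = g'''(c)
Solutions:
 g(c) = C3*exp(-2^(2/3)*c) + (C1*sin(2^(2/3)*sqrt(3)*c/2) + C2*cos(2^(2/3)*sqrt(3)*c/2))*exp(2^(2/3)*c/2)


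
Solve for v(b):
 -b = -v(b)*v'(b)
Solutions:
 v(b) = -sqrt(C1 + b^2)
 v(b) = sqrt(C1 + b^2)


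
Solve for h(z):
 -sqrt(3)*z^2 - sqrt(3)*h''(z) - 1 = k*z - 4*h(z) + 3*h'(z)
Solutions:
 h(z) = C1*exp(sqrt(3)*z*(-3 + sqrt(9 + 16*sqrt(3)))/6) + C2*exp(-sqrt(3)*z*(3 + sqrt(9 + 16*sqrt(3)))/6) + k*z/4 + 3*k/16 + sqrt(3)*z^2/4 + 3*sqrt(3)*z/8 + 9*sqrt(3)/32 + 5/8


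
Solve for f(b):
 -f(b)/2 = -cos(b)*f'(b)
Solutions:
 f(b) = C1*(sin(b) + 1)^(1/4)/(sin(b) - 1)^(1/4)


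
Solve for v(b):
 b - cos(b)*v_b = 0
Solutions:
 v(b) = C1 + Integral(b/cos(b), b)


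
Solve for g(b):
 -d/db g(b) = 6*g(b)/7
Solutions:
 g(b) = C1*exp(-6*b/7)


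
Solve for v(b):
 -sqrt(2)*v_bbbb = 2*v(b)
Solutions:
 v(b) = (C1*sin(2^(5/8)*b/2) + C2*cos(2^(5/8)*b/2))*exp(-2^(5/8)*b/2) + (C3*sin(2^(5/8)*b/2) + C4*cos(2^(5/8)*b/2))*exp(2^(5/8)*b/2)


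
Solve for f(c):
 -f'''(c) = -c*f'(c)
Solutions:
 f(c) = C1 + Integral(C2*airyai(c) + C3*airybi(c), c)


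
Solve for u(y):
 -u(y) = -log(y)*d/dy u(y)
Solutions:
 u(y) = C1*exp(li(y))


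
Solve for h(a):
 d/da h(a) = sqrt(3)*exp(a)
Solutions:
 h(a) = C1 + sqrt(3)*exp(a)


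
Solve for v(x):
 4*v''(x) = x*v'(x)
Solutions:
 v(x) = C1 + C2*erfi(sqrt(2)*x/4)


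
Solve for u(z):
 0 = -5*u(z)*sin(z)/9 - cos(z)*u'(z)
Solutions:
 u(z) = C1*cos(z)^(5/9)


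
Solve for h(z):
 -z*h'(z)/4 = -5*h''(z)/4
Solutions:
 h(z) = C1 + C2*erfi(sqrt(10)*z/10)


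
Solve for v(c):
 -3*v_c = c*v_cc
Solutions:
 v(c) = C1 + C2/c^2


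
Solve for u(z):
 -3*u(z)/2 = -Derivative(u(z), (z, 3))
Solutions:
 u(z) = C3*exp(2^(2/3)*3^(1/3)*z/2) + (C1*sin(2^(2/3)*3^(5/6)*z/4) + C2*cos(2^(2/3)*3^(5/6)*z/4))*exp(-2^(2/3)*3^(1/3)*z/4)


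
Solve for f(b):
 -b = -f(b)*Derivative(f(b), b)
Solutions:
 f(b) = -sqrt(C1 + b^2)
 f(b) = sqrt(C1 + b^2)


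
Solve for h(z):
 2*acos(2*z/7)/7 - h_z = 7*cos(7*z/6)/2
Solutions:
 h(z) = C1 + 2*z*acos(2*z/7)/7 - sqrt(49 - 4*z^2)/7 - 3*sin(7*z/6)


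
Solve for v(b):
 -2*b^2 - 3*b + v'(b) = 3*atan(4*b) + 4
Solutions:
 v(b) = C1 + 2*b^3/3 + 3*b^2/2 + 3*b*atan(4*b) + 4*b - 3*log(16*b^2 + 1)/8


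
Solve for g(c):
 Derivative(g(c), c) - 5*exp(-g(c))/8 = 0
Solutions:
 g(c) = log(C1 + 5*c/8)


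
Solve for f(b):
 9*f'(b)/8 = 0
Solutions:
 f(b) = C1


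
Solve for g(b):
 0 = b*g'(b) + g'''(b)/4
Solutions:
 g(b) = C1 + Integral(C2*airyai(-2^(2/3)*b) + C3*airybi(-2^(2/3)*b), b)


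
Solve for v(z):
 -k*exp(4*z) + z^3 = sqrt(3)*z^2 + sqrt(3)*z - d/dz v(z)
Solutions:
 v(z) = C1 + k*exp(4*z)/4 - z^4/4 + sqrt(3)*z^3/3 + sqrt(3)*z^2/2


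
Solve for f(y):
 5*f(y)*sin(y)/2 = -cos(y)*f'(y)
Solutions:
 f(y) = C1*cos(y)^(5/2)


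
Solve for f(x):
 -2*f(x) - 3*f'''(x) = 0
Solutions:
 f(x) = C3*exp(-2^(1/3)*3^(2/3)*x/3) + (C1*sin(2^(1/3)*3^(1/6)*x/2) + C2*cos(2^(1/3)*3^(1/6)*x/2))*exp(2^(1/3)*3^(2/3)*x/6)


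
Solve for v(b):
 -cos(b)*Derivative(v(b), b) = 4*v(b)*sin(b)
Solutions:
 v(b) = C1*cos(b)^4


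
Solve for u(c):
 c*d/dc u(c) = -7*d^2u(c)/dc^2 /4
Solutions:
 u(c) = C1 + C2*erf(sqrt(14)*c/7)


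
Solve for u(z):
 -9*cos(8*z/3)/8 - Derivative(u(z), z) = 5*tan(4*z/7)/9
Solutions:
 u(z) = C1 + 35*log(cos(4*z/7))/36 - 27*sin(8*z/3)/64


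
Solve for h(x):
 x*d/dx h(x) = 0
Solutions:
 h(x) = C1


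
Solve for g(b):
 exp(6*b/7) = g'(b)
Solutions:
 g(b) = C1 + 7*exp(6*b/7)/6


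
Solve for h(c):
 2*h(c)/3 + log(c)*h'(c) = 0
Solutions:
 h(c) = C1*exp(-2*li(c)/3)


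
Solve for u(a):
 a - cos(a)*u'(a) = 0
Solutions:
 u(a) = C1 + Integral(a/cos(a), a)


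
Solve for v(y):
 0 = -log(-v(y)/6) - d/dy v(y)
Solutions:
 Integral(1/(log(-_y) - log(6)), (_y, v(y))) = C1 - y


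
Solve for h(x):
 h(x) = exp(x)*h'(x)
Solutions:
 h(x) = C1*exp(-exp(-x))


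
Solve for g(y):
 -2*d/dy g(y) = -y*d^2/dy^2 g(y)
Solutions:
 g(y) = C1 + C2*y^3


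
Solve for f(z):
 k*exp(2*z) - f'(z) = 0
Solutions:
 f(z) = C1 + k*exp(2*z)/2


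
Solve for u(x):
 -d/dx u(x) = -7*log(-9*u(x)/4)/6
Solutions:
 -6*Integral(1/(log(-_y) - 2*log(2) + 2*log(3)), (_y, u(x)))/7 = C1 - x


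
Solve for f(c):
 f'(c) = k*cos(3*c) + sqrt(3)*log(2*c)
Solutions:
 f(c) = C1 + sqrt(3)*c*(log(c) - 1) + sqrt(3)*c*log(2) + k*sin(3*c)/3


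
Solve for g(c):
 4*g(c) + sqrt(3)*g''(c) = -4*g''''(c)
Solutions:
 g(c) = (C1*sin(c*cos(atan(sqrt(183)/3)/2)) + C2*cos(c*cos(atan(sqrt(183)/3)/2)))*exp(-c*sin(atan(sqrt(183)/3)/2)) + (C3*sin(c*cos(atan(sqrt(183)/3)/2)) + C4*cos(c*cos(atan(sqrt(183)/3)/2)))*exp(c*sin(atan(sqrt(183)/3)/2))


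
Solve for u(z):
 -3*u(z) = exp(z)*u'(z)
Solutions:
 u(z) = C1*exp(3*exp(-z))


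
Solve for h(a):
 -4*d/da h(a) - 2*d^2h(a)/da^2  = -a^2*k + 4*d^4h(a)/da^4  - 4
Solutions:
 h(a) = C1 + C2*exp(-6^(1/3)*a*(-(18 + sqrt(330))^(1/3) + 6^(1/3)/(18 + sqrt(330))^(1/3))/12)*sin(2^(1/3)*3^(1/6)*a*(3*2^(1/3)/(18 + sqrt(330))^(1/3) + 3^(2/3)*(18 + sqrt(330))^(1/3))/12) + C3*exp(-6^(1/3)*a*(-(18 + sqrt(330))^(1/3) + 6^(1/3)/(18 + sqrt(330))^(1/3))/12)*cos(2^(1/3)*3^(1/6)*a*(3*2^(1/3)/(18 + sqrt(330))^(1/3) + 3^(2/3)*(18 + sqrt(330))^(1/3))/12) + C4*exp(6^(1/3)*a*(-(18 + sqrt(330))^(1/3) + 6^(1/3)/(18 + sqrt(330))^(1/3))/6) + a^3*k/12 - a^2*k/8 + a*k/8 + a


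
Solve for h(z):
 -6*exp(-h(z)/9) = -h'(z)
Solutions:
 h(z) = 9*log(C1 + 2*z/3)


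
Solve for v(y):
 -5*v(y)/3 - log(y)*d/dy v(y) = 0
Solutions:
 v(y) = C1*exp(-5*li(y)/3)


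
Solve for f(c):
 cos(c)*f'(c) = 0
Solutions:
 f(c) = C1


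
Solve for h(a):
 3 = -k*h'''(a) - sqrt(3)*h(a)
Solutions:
 h(a) = C1*exp(3^(1/6)*a*(-1/k)^(1/3)) + C2*exp(a*(-1/k)^(1/3)*(-3^(1/6) + 3^(2/3)*I)/2) + C3*exp(-a*(-1/k)^(1/3)*(3^(1/6) + 3^(2/3)*I)/2) - sqrt(3)


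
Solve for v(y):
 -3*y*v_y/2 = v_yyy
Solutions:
 v(y) = C1 + Integral(C2*airyai(-2^(2/3)*3^(1/3)*y/2) + C3*airybi(-2^(2/3)*3^(1/3)*y/2), y)


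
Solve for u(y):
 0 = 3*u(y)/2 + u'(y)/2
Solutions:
 u(y) = C1*exp(-3*y)


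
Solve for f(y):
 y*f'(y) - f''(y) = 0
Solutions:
 f(y) = C1 + C2*erfi(sqrt(2)*y/2)


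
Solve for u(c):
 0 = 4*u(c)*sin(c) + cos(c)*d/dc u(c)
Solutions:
 u(c) = C1*cos(c)^4


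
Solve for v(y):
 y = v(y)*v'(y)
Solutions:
 v(y) = -sqrt(C1 + y^2)
 v(y) = sqrt(C1 + y^2)


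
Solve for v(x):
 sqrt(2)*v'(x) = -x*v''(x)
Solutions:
 v(x) = C1 + C2*x^(1 - sqrt(2))


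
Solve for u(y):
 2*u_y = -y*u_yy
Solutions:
 u(y) = C1 + C2/y


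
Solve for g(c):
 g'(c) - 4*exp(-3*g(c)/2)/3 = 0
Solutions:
 g(c) = 2*log(C1 + 2*c)/3
 g(c) = 2*log((-1 - sqrt(3)*I)*(C1 + 2*c)^(1/3)/2)
 g(c) = 2*log((-1 + sqrt(3)*I)*(C1 + 2*c)^(1/3)/2)


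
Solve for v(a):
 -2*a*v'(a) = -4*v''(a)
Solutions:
 v(a) = C1 + C2*erfi(a/2)


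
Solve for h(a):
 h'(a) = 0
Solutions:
 h(a) = C1


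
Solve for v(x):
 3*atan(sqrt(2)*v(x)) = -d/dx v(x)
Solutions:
 Integral(1/atan(sqrt(2)*_y), (_y, v(x))) = C1 - 3*x


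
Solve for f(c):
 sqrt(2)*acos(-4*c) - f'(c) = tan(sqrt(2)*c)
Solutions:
 f(c) = C1 + sqrt(2)*(c*acos(-4*c) + sqrt(1 - 16*c^2)/4) + sqrt(2)*log(cos(sqrt(2)*c))/2


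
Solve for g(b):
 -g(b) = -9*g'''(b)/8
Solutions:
 g(b) = C3*exp(2*3^(1/3)*b/3) + (C1*sin(3^(5/6)*b/3) + C2*cos(3^(5/6)*b/3))*exp(-3^(1/3)*b/3)


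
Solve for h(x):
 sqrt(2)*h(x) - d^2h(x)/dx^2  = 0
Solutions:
 h(x) = C1*exp(-2^(1/4)*x) + C2*exp(2^(1/4)*x)


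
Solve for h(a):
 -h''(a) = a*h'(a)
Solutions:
 h(a) = C1 + C2*erf(sqrt(2)*a/2)


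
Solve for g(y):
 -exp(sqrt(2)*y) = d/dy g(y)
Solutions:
 g(y) = C1 - sqrt(2)*exp(sqrt(2)*y)/2


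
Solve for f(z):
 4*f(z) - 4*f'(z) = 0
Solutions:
 f(z) = C1*exp(z)


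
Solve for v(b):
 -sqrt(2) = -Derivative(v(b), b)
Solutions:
 v(b) = C1 + sqrt(2)*b


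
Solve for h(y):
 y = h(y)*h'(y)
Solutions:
 h(y) = -sqrt(C1 + y^2)
 h(y) = sqrt(C1 + y^2)


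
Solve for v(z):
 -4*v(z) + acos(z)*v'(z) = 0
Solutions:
 v(z) = C1*exp(4*Integral(1/acos(z), z))


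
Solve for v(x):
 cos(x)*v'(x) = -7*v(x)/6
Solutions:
 v(x) = C1*(sin(x) - 1)^(7/12)/(sin(x) + 1)^(7/12)


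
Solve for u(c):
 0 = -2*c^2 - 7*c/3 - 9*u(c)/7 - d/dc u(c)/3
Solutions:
 u(c) = C1*exp(-27*c/7) - 14*c^2/9 - 245*c/243 + 1715/6561


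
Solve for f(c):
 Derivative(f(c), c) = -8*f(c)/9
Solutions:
 f(c) = C1*exp(-8*c/9)


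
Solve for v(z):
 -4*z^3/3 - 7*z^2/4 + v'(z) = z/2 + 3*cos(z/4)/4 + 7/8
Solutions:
 v(z) = C1 + z^4/3 + 7*z^3/12 + z^2/4 + 7*z/8 + 3*sin(z/4)


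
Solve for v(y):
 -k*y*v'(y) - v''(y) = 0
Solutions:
 v(y) = Piecewise((-sqrt(2)*sqrt(pi)*C1*erf(sqrt(2)*sqrt(k)*y/2)/(2*sqrt(k)) - C2, (k > 0) | (k < 0)), (-C1*y - C2, True))


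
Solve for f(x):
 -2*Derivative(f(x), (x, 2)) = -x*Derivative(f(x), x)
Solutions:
 f(x) = C1 + C2*erfi(x/2)


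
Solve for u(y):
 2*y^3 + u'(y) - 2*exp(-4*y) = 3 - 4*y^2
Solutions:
 u(y) = C1 - y^4/2 - 4*y^3/3 + 3*y - exp(-4*y)/2


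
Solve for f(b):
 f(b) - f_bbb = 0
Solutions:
 f(b) = C3*exp(b) + (C1*sin(sqrt(3)*b/2) + C2*cos(sqrt(3)*b/2))*exp(-b/2)


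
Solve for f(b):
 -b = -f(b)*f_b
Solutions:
 f(b) = -sqrt(C1 + b^2)
 f(b) = sqrt(C1 + b^2)


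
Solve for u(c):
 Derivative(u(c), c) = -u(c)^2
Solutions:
 u(c) = 1/(C1 + c)


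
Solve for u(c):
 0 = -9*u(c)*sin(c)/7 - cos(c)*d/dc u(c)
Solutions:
 u(c) = C1*cos(c)^(9/7)


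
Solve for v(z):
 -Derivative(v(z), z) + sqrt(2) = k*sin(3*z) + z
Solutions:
 v(z) = C1 + k*cos(3*z)/3 - z^2/2 + sqrt(2)*z


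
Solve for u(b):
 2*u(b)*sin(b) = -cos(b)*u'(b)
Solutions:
 u(b) = C1*cos(b)^2


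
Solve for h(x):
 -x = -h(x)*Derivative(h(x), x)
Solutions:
 h(x) = -sqrt(C1 + x^2)
 h(x) = sqrt(C1 + x^2)


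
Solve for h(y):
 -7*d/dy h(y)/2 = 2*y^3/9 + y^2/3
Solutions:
 h(y) = C1 - y^4/63 - 2*y^3/63


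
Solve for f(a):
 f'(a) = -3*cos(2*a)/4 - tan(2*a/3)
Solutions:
 f(a) = C1 + 3*log(cos(2*a/3))/2 - 3*sin(2*a)/8


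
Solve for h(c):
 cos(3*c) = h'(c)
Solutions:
 h(c) = C1 + sin(3*c)/3


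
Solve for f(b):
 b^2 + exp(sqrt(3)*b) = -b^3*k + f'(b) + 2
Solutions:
 f(b) = C1 + b^4*k/4 + b^3/3 - 2*b + sqrt(3)*exp(sqrt(3)*b)/3


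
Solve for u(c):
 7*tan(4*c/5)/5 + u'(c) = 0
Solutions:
 u(c) = C1 + 7*log(cos(4*c/5))/4


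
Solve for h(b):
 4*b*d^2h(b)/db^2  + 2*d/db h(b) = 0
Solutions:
 h(b) = C1 + C2*sqrt(b)


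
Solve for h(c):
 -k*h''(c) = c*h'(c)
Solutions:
 h(c) = C1 + C2*sqrt(k)*erf(sqrt(2)*c*sqrt(1/k)/2)


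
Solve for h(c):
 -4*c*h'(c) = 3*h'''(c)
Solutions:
 h(c) = C1 + Integral(C2*airyai(-6^(2/3)*c/3) + C3*airybi(-6^(2/3)*c/3), c)


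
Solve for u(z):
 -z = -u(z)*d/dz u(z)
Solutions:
 u(z) = -sqrt(C1 + z^2)
 u(z) = sqrt(C1 + z^2)


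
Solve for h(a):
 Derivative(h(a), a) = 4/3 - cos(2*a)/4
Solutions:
 h(a) = C1 + 4*a/3 - sin(2*a)/8


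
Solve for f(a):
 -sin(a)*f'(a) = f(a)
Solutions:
 f(a) = C1*sqrt(cos(a) + 1)/sqrt(cos(a) - 1)


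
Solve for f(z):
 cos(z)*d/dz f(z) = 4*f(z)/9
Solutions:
 f(z) = C1*(sin(z) + 1)^(2/9)/(sin(z) - 1)^(2/9)


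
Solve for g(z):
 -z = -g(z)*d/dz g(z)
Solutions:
 g(z) = -sqrt(C1 + z^2)
 g(z) = sqrt(C1 + z^2)


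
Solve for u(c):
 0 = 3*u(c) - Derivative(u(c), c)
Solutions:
 u(c) = C1*exp(3*c)


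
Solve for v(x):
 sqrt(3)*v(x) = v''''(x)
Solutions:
 v(x) = C1*exp(-3^(1/8)*x) + C2*exp(3^(1/8)*x) + C3*sin(3^(1/8)*x) + C4*cos(3^(1/8)*x)


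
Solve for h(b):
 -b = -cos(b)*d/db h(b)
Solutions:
 h(b) = C1 + Integral(b/cos(b), b)


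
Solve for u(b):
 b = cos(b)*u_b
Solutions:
 u(b) = C1 + Integral(b/cos(b), b)


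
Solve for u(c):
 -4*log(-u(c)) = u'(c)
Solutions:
 -li(-u(c)) = C1 - 4*c


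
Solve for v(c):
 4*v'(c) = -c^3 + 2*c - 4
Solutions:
 v(c) = C1 - c^4/16 + c^2/4 - c


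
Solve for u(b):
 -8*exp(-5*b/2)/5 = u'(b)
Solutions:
 u(b) = C1 + 16*exp(-5*b/2)/25


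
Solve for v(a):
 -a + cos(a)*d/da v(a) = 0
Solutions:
 v(a) = C1 + Integral(a/cos(a), a)


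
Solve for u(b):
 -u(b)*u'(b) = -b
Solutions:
 u(b) = -sqrt(C1 + b^2)
 u(b) = sqrt(C1 + b^2)


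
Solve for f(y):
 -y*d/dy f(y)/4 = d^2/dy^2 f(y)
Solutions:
 f(y) = C1 + C2*erf(sqrt(2)*y/4)


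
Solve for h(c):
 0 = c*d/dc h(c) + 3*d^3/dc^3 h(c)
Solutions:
 h(c) = C1 + Integral(C2*airyai(-3^(2/3)*c/3) + C3*airybi(-3^(2/3)*c/3), c)


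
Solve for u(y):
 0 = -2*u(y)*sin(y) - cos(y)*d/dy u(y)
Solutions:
 u(y) = C1*cos(y)^2


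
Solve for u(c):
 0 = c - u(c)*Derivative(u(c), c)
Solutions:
 u(c) = -sqrt(C1 + c^2)
 u(c) = sqrt(C1 + c^2)


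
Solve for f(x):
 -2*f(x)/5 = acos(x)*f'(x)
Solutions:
 f(x) = C1*exp(-2*Integral(1/acos(x), x)/5)


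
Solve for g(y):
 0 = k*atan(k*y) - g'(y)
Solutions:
 g(y) = C1 + k*Piecewise((y*atan(k*y) - log(k^2*y^2 + 1)/(2*k), Ne(k, 0)), (0, True))


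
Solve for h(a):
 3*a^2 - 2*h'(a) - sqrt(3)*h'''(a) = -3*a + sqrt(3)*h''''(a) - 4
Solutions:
 h(a) = C1 + C2*exp(a*(-2 + (1 + 9*sqrt(3) + sqrt(-1 + (1 + 9*sqrt(3))^2))^(-1/3) + (1 + 9*sqrt(3) + sqrt(-1 + (1 + 9*sqrt(3))^2))^(1/3))/6)*sin(sqrt(3)*a*(-(1 + 9*sqrt(3) + sqrt(-1 + (1 + 9*sqrt(3))^2))^(1/3) + (1 + 9*sqrt(3) + sqrt(-1 + (1 + 9*sqrt(3))^2))^(-1/3))/6) + C3*exp(a*(-2 + (1 + 9*sqrt(3) + sqrt(-1 + (1 + 9*sqrt(3))^2))^(-1/3) + (1 + 9*sqrt(3) + sqrt(-1 + (1 + 9*sqrt(3))^2))^(1/3))/6)*cos(sqrt(3)*a*(-(1 + 9*sqrt(3) + sqrt(-1 + (1 + 9*sqrt(3))^2))^(1/3) + (1 + 9*sqrt(3) + sqrt(-1 + (1 + 9*sqrt(3))^2))^(-1/3))/6) + C4*exp(-a*((1 + 9*sqrt(3) + sqrt(-1 + (1 + 9*sqrt(3))^2))^(-1/3) + 1 + (1 + 9*sqrt(3) + sqrt(-1 + (1 + 9*sqrt(3))^2))^(1/3))/3) + a^3/2 + 3*a^2/4 - 3*sqrt(3)*a/2 + 2*a


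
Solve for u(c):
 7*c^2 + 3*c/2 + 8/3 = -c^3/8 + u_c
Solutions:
 u(c) = C1 + c^4/32 + 7*c^3/3 + 3*c^2/4 + 8*c/3


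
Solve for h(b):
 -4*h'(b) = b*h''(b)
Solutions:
 h(b) = C1 + C2/b^3


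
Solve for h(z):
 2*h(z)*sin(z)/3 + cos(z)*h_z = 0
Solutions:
 h(z) = C1*cos(z)^(2/3)


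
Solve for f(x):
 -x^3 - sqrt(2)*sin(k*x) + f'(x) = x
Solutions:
 f(x) = C1 + x^4/4 + x^2/2 - sqrt(2)*cos(k*x)/k


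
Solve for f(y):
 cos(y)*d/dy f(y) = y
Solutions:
 f(y) = C1 + Integral(y/cos(y), y)


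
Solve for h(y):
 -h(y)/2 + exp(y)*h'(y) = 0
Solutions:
 h(y) = C1*exp(-exp(-y)/2)


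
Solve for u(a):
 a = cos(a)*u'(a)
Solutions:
 u(a) = C1 + Integral(a/cos(a), a)


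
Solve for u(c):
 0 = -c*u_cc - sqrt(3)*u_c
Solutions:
 u(c) = C1 + C2*c^(1 - sqrt(3))


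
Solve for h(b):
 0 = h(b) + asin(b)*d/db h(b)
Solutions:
 h(b) = C1*exp(-Integral(1/asin(b), b))


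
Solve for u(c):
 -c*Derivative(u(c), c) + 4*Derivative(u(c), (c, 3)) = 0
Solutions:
 u(c) = C1 + Integral(C2*airyai(2^(1/3)*c/2) + C3*airybi(2^(1/3)*c/2), c)


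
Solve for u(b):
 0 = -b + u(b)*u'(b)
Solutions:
 u(b) = -sqrt(C1 + b^2)
 u(b) = sqrt(C1 + b^2)


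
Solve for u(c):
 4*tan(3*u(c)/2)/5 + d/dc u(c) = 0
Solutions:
 u(c) = -2*asin(C1*exp(-6*c/5))/3 + 2*pi/3
 u(c) = 2*asin(C1*exp(-6*c/5))/3


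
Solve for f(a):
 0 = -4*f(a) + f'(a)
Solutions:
 f(a) = C1*exp(4*a)


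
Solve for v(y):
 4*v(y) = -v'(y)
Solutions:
 v(y) = C1*exp(-4*y)


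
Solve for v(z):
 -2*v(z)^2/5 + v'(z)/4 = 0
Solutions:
 v(z) = -5/(C1 + 8*z)


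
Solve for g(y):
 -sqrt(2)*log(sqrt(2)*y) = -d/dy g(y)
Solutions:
 g(y) = C1 + sqrt(2)*y*log(y) - sqrt(2)*y + sqrt(2)*y*log(2)/2


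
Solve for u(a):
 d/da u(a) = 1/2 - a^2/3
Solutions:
 u(a) = C1 - a^3/9 + a/2


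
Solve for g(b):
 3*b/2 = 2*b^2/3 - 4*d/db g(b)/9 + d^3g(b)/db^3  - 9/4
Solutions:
 g(b) = C1 + C2*exp(-2*b/3) + C3*exp(2*b/3) + b^3/2 - 27*b^2/16 + 27*b/16


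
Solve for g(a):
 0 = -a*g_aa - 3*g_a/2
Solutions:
 g(a) = C1 + C2/sqrt(a)


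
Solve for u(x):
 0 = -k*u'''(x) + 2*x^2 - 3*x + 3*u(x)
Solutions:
 u(x) = C1*exp(3^(1/3)*x*(1/k)^(1/3)) + C2*exp(x*(-3^(1/3) + 3^(5/6)*I)*(1/k)^(1/3)/2) + C3*exp(-x*(3^(1/3) + 3^(5/6)*I)*(1/k)^(1/3)/2) - 2*x^2/3 + x


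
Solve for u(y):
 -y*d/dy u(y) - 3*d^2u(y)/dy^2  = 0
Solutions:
 u(y) = C1 + C2*erf(sqrt(6)*y/6)


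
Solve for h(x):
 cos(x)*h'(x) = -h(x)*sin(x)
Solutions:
 h(x) = C1*cos(x)


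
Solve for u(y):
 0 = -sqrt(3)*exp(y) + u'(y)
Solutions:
 u(y) = C1 + sqrt(3)*exp(y)


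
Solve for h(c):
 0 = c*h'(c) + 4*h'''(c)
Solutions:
 h(c) = C1 + Integral(C2*airyai(-2^(1/3)*c/2) + C3*airybi(-2^(1/3)*c/2), c)


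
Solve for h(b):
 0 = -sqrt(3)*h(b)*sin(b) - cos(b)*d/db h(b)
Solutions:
 h(b) = C1*cos(b)^(sqrt(3))


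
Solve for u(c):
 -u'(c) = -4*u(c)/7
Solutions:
 u(c) = C1*exp(4*c/7)


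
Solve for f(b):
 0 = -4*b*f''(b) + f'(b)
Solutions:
 f(b) = C1 + C2*b^(5/4)


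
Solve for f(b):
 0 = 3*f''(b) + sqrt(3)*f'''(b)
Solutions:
 f(b) = C1 + C2*b + C3*exp(-sqrt(3)*b)


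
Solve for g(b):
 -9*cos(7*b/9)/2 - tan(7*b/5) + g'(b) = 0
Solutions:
 g(b) = C1 - 5*log(cos(7*b/5))/7 + 81*sin(7*b/9)/14


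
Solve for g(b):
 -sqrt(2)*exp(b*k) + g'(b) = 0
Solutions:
 g(b) = C1 + sqrt(2)*exp(b*k)/k


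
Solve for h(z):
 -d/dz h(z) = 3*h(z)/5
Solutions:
 h(z) = C1*exp(-3*z/5)


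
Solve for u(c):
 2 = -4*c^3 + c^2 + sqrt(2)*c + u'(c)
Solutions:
 u(c) = C1 + c^4 - c^3/3 - sqrt(2)*c^2/2 + 2*c


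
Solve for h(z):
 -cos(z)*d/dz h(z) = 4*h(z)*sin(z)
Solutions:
 h(z) = C1*cos(z)^4


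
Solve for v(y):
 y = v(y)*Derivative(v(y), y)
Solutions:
 v(y) = -sqrt(C1 + y^2)
 v(y) = sqrt(C1 + y^2)


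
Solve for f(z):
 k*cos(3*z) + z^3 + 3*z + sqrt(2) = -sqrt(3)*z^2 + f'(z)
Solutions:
 f(z) = C1 + k*sin(3*z)/3 + z^4/4 + sqrt(3)*z^3/3 + 3*z^2/2 + sqrt(2)*z


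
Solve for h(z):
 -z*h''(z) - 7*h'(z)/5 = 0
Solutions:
 h(z) = C1 + C2/z^(2/5)


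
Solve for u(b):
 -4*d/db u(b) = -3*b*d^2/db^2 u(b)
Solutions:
 u(b) = C1 + C2*b^(7/3)


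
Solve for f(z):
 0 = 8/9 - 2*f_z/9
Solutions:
 f(z) = C1 + 4*z


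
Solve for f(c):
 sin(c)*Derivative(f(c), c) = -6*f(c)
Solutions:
 f(c) = C1*(cos(c)^3 + 3*cos(c)^2 + 3*cos(c) + 1)/(cos(c)^3 - 3*cos(c)^2 + 3*cos(c) - 1)


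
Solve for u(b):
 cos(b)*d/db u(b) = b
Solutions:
 u(b) = C1 + Integral(b/cos(b), b)


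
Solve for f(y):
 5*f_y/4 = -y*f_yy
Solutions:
 f(y) = C1 + C2/y^(1/4)


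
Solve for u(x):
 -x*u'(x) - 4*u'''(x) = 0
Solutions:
 u(x) = C1 + Integral(C2*airyai(-2^(1/3)*x/2) + C3*airybi(-2^(1/3)*x/2), x)


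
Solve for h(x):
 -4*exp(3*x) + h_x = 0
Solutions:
 h(x) = C1 + 4*exp(3*x)/3


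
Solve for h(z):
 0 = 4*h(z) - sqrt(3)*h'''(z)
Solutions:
 h(z) = C3*exp(2^(2/3)*3^(5/6)*z/3) + (C1*sin(2^(2/3)*3^(1/3)*z/2) + C2*cos(2^(2/3)*3^(1/3)*z/2))*exp(-2^(2/3)*3^(5/6)*z/6)


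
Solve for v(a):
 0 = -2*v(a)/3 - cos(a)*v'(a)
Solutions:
 v(a) = C1*(sin(a) - 1)^(1/3)/(sin(a) + 1)^(1/3)


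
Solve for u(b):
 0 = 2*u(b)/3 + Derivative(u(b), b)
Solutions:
 u(b) = C1*exp(-2*b/3)


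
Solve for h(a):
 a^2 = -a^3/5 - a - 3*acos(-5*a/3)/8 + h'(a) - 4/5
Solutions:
 h(a) = C1 + a^4/20 + a^3/3 + a^2/2 + 3*a*acos(-5*a/3)/8 + 4*a/5 + 3*sqrt(9 - 25*a^2)/40


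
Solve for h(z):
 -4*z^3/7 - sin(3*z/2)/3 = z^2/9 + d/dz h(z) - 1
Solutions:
 h(z) = C1 - z^4/7 - z^3/27 + z + 2*cos(3*z/2)/9


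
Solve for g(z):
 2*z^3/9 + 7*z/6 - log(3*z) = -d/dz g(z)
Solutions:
 g(z) = C1 - z^4/18 - 7*z^2/12 + z*log(z) - z + z*log(3)


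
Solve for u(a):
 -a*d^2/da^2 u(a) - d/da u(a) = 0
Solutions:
 u(a) = C1 + C2*log(a)


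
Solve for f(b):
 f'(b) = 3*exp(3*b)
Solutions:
 f(b) = C1 + exp(3*b)


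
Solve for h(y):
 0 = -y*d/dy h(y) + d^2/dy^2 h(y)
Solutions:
 h(y) = C1 + C2*erfi(sqrt(2)*y/2)


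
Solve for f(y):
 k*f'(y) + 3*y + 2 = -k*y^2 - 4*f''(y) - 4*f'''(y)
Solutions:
 f(y) = C1 + C2*exp(y*(sqrt(1 - k) - 1)/2) + C3*exp(-y*(sqrt(1 - k) + 1)/2) - y^3/3 + 5*y^2/(2*k) + 6*y/k - 20*y/k^2


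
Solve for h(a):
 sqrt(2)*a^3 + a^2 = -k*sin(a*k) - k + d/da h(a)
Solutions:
 h(a) = C1 + sqrt(2)*a^4/4 + a^3/3 + a*k - cos(a*k)


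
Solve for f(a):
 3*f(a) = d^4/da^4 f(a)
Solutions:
 f(a) = C1*exp(-3^(1/4)*a) + C2*exp(3^(1/4)*a) + C3*sin(3^(1/4)*a) + C4*cos(3^(1/4)*a)


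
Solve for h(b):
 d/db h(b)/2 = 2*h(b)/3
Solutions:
 h(b) = C1*exp(4*b/3)


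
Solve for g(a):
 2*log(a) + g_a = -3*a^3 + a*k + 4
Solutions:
 g(a) = C1 - 3*a^4/4 + a^2*k/2 - 2*a*log(a) + 6*a


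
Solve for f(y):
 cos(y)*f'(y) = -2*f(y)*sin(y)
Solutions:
 f(y) = C1*cos(y)^2


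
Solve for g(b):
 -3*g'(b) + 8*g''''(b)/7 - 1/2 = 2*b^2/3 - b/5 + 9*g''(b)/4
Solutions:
 g(b) = C1 + C2*exp(-42^(1/3)*b*(42^(1/3)/(sqrt(214) + 16)^(1/3) + (sqrt(214) + 16)^(1/3))/16)*sin(14^(1/3)*3^(1/6)*b*(-3^(2/3)*(sqrt(214) + 16)^(1/3) + 3*14^(1/3)/(sqrt(214) + 16)^(1/3))/16) + C3*exp(-42^(1/3)*b*(42^(1/3)/(sqrt(214) + 16)^(1/3) + (sqrt(214) + 16)^(1/3))/16)*cos(14^(1/3)*3^(1/6)*b*(-3^(2/3)*(sqrt(214) + 16)^(1/3) + 3*14^(1/3)/(sqrt(214) + 16)^(1/3))/16) + C4*exp(42^(1/3)*b*(42^(1/3)/(sqrt(214) + 16)^(1/3) + (sqrt(214) + 16)^(1/3))/8) - 2*b^3/27 + b^2/5 - 7*b/15
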